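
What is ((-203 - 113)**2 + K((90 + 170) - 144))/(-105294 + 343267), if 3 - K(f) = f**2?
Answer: 86403/237973 ≈ 0.36308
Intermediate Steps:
K(f) = 3 - f**2
((-203 - 113)**2 + K((90 + 170) - 144))/(-105294 + 343267) = ((-203 - 113)**2 + (3 - ((90 + 170) - 144)**2))/(-105294 + 343267) = ((-316)**2 + (3 - (260 - 144)**2))/237973 = (99856 + (3 - 1*116**2))*(1/237973) = (99856 + (3 - 1*13456))*(1/237973) = (99856 + (3 - 13456))*(1/237973) = (99856 - 13453)*(1/237973) = 86403*(1/237973) = 86403/237973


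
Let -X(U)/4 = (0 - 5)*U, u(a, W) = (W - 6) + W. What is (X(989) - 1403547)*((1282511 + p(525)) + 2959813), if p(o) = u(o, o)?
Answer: -5871832607256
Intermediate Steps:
u(a, W) = -6 + 2*W (u(a, W) = (-6 + W) + W = -6 + 2*W)
p(o) = -6 + 2*o
X(U) = 20*U (X(U) = -4*(0 - 5)*U = -(-20)*U = 20*U)
(X(989) - 1403547)*((1282511 + p(525)) + 2959813) = (20*989 - 1403547)*((1282511 + (-6 + 2*525)) + 2959813) = (19780 - 1403547)*((1282511 + (-6 + 1050)) + 2959813) = -1383767*((1282511 + 1044) + 2959813) = -1383767*(1283555 + 2959813) = -1383767*4243368 = -5871832607256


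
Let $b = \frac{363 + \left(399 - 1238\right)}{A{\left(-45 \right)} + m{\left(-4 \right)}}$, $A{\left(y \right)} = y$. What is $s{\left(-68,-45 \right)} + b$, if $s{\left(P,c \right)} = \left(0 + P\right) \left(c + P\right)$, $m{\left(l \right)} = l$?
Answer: $\frac{53856}{7} \approx 7693.7$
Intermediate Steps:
$s{\left(P,c \right)} = P \left(P + c\right)$
$b = \frac{68}{7}$ ($b = \frac{363 + \left(399 - 1238\right)}{-45 - 4} = \frac{363 + \left(399 - 1238\right)}{-49} = \left(363 - 839\right) \left(- \frac{1}{49}\right) = \left(-476\right) \left(- \frac{1}{49}\right) = \frac{68}{7} \approx 9.7143$)
$s{\left(-68,-45 \right)} + b = - 68 \left(-68 - 45\right) + \frac{68}{7} = \left(-68\right) \left(-113\right) + \frac{68}{7} = 7684 + \frac{68}{7} = \frac{53856}{7}$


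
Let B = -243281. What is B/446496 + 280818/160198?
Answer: 43205492045/35763883104 ≈ 1.2081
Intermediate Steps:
B/446496 + 280818/160198 = -243281/446496 + 280818/160198 = -243281*1/446496 + 280818*(1/160198) = -243281/446496 + 140409/80099 = 43205492045/35763883104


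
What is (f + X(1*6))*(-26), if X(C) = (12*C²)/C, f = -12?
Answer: -1560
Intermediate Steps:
X(C) = 12*C
(f + X(1*6))*(-26) = (-12 + 12*(1*6))*(-26) = (-12 + 12*6)*(-26) = (-12 + 72)*(-26) = 60*(-26) = -1560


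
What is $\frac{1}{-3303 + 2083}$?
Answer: $- \frac{1}{1220} \approx -0.00081967$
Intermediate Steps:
$\frac{1}{-3303 + 2083} = \frac{1}{-1220} = - \frac{1}{1220}$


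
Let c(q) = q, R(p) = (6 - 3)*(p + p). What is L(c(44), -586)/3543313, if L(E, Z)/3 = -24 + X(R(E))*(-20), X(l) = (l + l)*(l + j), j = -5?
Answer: -8205192/3543313 ≈ -2.3157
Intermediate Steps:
R(p) = 6*p (R(p) = 3*(2*p) = 6*p)
X(l) = 2*l*(-5 + l) (X(l) = (l + l)*(l - 5) = (2*l)*(-5 + l) = 2*l*(-5 + l))
L(E, Z) = -72 - 720*E*(-5 + 6*E) (L(E, Z) = 3*(-24 + (2*(6*E)*(-5 + 6*E))*(-20)) = 3*(-24 + (12*E*(-5 + 6*E))*(-20)) = 3*(-24 - 240*E*(-5 + 6*E)) = -72 - 720*E*(-5 + 6*E))
L(c(44), -586)/3543313 = (-72 - 4320*44**2 + 3600*44)/3543313 = (-72 - 4320*1936 + 158400)*(1/3543313) = (-72 - 8363520 + 158400)*(1/3543313) = -8205192*1/3543313 = -8205192/3543313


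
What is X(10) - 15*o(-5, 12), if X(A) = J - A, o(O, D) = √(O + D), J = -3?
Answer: -13 - 15*√7 ≈ -52.686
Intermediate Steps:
o(O, D) = √(D + O)
X(A) = -3 - A
X(10) - 15*o(-5, 12) = (-3 - 1*10) - 15*√(12 - 5) = (-3 - 10) - 15*√7 = -13 - 15*√7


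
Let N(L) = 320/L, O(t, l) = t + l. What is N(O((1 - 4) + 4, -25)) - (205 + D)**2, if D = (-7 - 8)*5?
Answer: -50740/3 ≈ -16913.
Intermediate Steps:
D = -75 (D = -15*5 = -75)
O(t, l) = l + t
N(O((1 - 4) + 4, -25)) - (205 + D)**2 = 320/(-25 + ((1 - 4) + 4)) - (205 - 75)**2 = 320/(-25 + (-3 + 4)) - 1*130**2 = 320/(-25 + 1) - 1*16900 = 320/(-24) - 16900 = 320*(-1/24) - 16900 = -40/3 - 16900 = -50740/3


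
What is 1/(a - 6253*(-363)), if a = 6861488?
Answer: 1/9131327 ≈ 1.0951e-7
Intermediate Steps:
1/(a - 6253*(-363)) = 1/(6861488 - 6253*(-363)) = 1/(6861488 + 2269839) = 1/9131327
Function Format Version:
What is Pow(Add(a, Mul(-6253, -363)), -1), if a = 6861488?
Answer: Rational(1, 9131327) ≈ 1.0951e-7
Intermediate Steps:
Pow(Add(a, Mul(-6253, -363)), -1) = Pow(Add(6861488, Mul(-6253, -363)), -1) = Pow(Add(6861488, 2269839), -1) = Pow(9131327, -1) = Rational(1, 9131327)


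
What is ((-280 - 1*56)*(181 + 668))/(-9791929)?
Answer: 40752/1398847 ≈ 0.029133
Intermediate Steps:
((-280 - 1*56)*(181 + 668))/(-9791929) = ((-280 - 56)*849)*(-1/9791929) = -336*849*(-1/9791929) = -285264*(-1/9791929) = 40752/1398847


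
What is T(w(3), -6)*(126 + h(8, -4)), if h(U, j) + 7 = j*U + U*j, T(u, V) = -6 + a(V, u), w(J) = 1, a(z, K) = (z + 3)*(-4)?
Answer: 330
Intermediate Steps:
a(z, K) = -12 - 4*z (a(z, K) = (3 + z)*(-4) = -12 - 4*z)
T(u, V) = -18 - 4*V (T(u, V) = -6 + (-12 - 4*V) = -18 - 4*V)
h(U, j) = -7 + 2*U*j (h(U, j) = -7 + (j*U + U*j) = -7 + (U*j + U*j) = -7 + 2*U*j)
T(w(3), -6)*(126 + h(8, -4)) = (-18 - 4*(-6))*(126 + (-7 + 2*8*(-4))) = (-18 + 24)*(126 + (-7 - 64)) = 6*(126 - 71) = 6*55 = 330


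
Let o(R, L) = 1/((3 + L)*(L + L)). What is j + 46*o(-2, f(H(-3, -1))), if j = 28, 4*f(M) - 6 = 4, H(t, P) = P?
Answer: 1632/55 ≈ 29.673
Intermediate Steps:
f(M) = 5/2 (f(M) = 3/2 + (¼)*4 = 3/2 + 1 = 5/2)
o(R, L) = 1/(2*L*(3 + L)) (o(R, L) = 1/((3 + L)*(2*L)) = 1/(2*L*(3 + L)))
j + 46*o(-2, f(H(-3, -1))) = 28 + 46*(1/(2*(5/2)*(3 + 5/2))) = 28 + 46*((½)*(⅖)/(11/2)) = 28 + 46*((½)*(⅖)*(2/11)) = 28 + 46*(2/55) = 28 + 92/55 = 1632/55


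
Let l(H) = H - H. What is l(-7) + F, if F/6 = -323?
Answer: -1938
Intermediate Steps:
l(H) = 0
F = -1938 (F = 6*(-323) = -1938)
l(-7) + F = 0 - 1938 = -1938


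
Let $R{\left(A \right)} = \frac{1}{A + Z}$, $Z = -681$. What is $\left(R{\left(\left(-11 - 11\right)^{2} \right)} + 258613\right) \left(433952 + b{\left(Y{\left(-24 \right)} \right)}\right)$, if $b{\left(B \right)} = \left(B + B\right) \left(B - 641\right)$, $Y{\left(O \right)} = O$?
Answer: $\frac{23734668974720}{197} \approx 1.2048 \cdot 10^{11}$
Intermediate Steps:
$b{\left(B \right)} = 2 B \left(-641 + B\right)$
$R{\left(A \right)} = \frac{1}{-681 + A}$ ($R{\left(A \right)} = \frac{1}{A - 681} = \frac{1}{-681 + A}$)
$\left(R{\left(\left(-11 - 11\right)^{2} \right)} + 258613\right) \left(433952 + b{\left(Y{\left(-24 \right)} \right)}\right) = \left(\frac{1}{-681 + \left(-11 - 11\right)^{2}} + 258613\right) \left(433952 + 2 \left(-24\right) \left(-641 - 24\right)\right) = \left(\frac{1}{-681 + \left(-22\right)^{2}} + 258613\right) \left(433952 + 2 \left(-24\right) \left(-665\right)\right) = \left(\frac{1}{-681 + 484} + 258613\right) \left(433952 + 31920\right) = \left(\frac{1}{-197} + 258613\right) 465872 = \left(- \frac{1}{197} + 258613\right) 465872 = \frac{50946760}{197} \cdot 465872 = \frac{23734668974720}{197}$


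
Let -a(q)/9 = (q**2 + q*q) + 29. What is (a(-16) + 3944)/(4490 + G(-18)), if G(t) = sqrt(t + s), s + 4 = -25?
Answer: -4153250/20160147 + 925*I*sqrt(47)/20160147 ≈ -0.20601 + 0.00031456*I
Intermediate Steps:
s = -29 (s = -4 - 25 = -29)
a(q) = -261 - 18*q**2 (a(q) = -9*((q**2 + q*q) + 29) = -9*((q**2 + q**2) + 29) = -9*(2*q**2 + 29) = -9*(29 + 2*q**2) = -261 - 18*q**2)
G(t) = sqrt(-29 + t) (G(t) = sqrt(t - 29) = sqrt(-29 + t))
(a(-16) + 3944)/(4490 + G(-18)) = ((-261 - 18*(-16)**2) + 3944)/(4490 + sqrt(-29 - 18)) = ((-261 - 18*256) + 3944)/(4490 + sqrt(-47)) = ((-261 - 4608) + 3944)/(4490 + I*sqrt(47)) = (-4869 + 3944)/(4490 + I*sqrt(47)) = -925/(4490 + I*sqrt(47))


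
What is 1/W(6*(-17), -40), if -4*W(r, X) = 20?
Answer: -⅕ ≈ -0.20000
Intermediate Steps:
W(r, X) = -5 (W(r, X) = -¼*20 = -5)
1/W(6*(-17), -40) = 1/(-5) = -⅕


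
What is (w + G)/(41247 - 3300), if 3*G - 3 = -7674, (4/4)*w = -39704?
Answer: -14087/12649 ≈ -1.1137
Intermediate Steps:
w = -39704
G = -2557 (G = 1 + (1/3)*(-7674) = 1 - 2558 = -2557)
(w + G)/(41247 - 3300) = (-39704 - 2557)/(41247 - 3300) = -42261/37947 = -42261*1/37947 = -14087/12649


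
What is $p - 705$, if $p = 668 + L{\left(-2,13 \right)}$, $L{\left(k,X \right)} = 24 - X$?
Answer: $-26$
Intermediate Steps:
$p = 679$ ($p = 668 + \left(24 - 13\right) = 668 + 11 = 679$)
$p - 705 = 679 - 705 = -26$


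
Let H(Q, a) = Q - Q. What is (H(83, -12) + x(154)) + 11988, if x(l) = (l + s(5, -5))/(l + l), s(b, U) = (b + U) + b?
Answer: 3692463/308 ≈ 11989.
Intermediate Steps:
s(b, U) = U + 2*b (s(b, U) = (U + b) + b = U + 2*b)
H(Q, a) = 0
x(l) = (5 + l)/(2*l) (x(l) = (l + (-5 + 2*5))/(l + l) = (l + (-5 + 10))/((2*l)) = (l + 5)*(1/(2*l)) = (5 + l)*(1/(2*l)) = (5 + l)/(2*l))
(H(83, -12) + x(154)) + 11988 = (0 + (½)*(5 + 154)/154) + 11988 = (0 + (½)*(1/154)*159) + 11988 = (0 + 159/308) + 11988 = 159/308 + 11988 = 3692463/308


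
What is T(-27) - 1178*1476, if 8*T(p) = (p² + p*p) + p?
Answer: -13908393/8 ≈ -1.7386e+6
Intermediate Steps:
T(p) = p²/4 + p/8 (T(p) = ((p² + p*p) + p)/8 = ((p² + p²) + p)/8 = (2*p² + p)/8 = (p + 2*p²)/8 = p²/4 + p/8)
T(-27) - 1178*1476 = (⅛)*(-27)*(1 + 2*(-27)) - 1178*1476 = (⅛)*(-27)*(1 - 54) - 1738728 = (⅛)*(-27)*(-53) - 1738728 = 1431/8 - 1738728 = -13908393/8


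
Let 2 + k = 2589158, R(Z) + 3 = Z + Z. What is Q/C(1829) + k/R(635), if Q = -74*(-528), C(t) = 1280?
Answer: 105113247/50680 ≈ 2074.1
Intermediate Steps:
R(Z) = -3 + 2*Z (R(Z) = -3 + (Z + Z) = -3 + 2*Z)
k = 2589156 (k = -2 + 2589158 = 2589156)
Q = 39072
Q/C(1829) + k/R(635) = 39072/1280 + 2589156/(-3 + 2*635) = 39072*(1/1280) + 2589156/(-3 + 1270) = 1221/40 + 2589156/1267 = 105113247/50680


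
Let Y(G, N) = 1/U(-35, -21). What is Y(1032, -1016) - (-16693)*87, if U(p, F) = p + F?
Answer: 81328295/56 ≈ 1.4523e+6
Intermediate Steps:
U(p, F) = F + p
Y(G, N) = -1/56 (Y(G, N) = 1/(-21 - 35) = 1/(-56) = -1/56)
Y(1032, -1016) - (-16693)*87 = -1/56 - (-16693)*87 = -1/56 - 1*(-1452291) = -1/56 + 1452291 = 81328295/56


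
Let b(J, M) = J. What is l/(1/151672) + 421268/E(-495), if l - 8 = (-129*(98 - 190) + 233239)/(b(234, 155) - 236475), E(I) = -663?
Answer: 55100423656156/52209261 ≈ 1.0554e+6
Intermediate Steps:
l = 1644821/236241 (l = 8 + (-129*(98 - 190) + 233239)/(234 - 236475) = 8 + (-129*(-92) + 233239)/(-236241) = 8 + (11868 + 233239)*(-1/236241) = 8 + 245107*(-1/236241) = 8 - 245107/236241 = 1644821/236241 ≈ 6.9625)
l/(1/151672) + 421268/E(-495) = 1644821/(236241*(1/151672)) + 421268/(-663) = 1644821/(236241*(1/151672)) + 421268*(-1/663) = (1644821/236241)*151672 - 421268/663 = 249473290712/236241 - 421268/663 = 55100423656156/52209261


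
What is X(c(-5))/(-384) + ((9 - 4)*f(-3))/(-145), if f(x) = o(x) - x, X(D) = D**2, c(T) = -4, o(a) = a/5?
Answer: -433/3480 ≈ -0.12443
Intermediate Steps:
o(a) = a/5 (o(a) = a*(1/5) = a/5)
f(x) = -4*x/5 (f(x) = x/5 - x = -4*x/5)
X(c(-5))/(-384) + ((9 - 4)*f(-3))/(-145) = (-4)**2/(-384) + ((9 - 4)*(-4/5*(-3)))/(-145) = 16*(-1/384) + (5*(12/5))*(-1/145) = -1/24 + 12*(-1/145) = -1/24 - 12/145 = -433/3480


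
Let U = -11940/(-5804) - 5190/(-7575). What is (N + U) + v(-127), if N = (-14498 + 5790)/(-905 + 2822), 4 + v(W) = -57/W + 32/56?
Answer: -5969019095152/1248770596815 ≈ -4.7799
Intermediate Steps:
v(W) = -24/7 - 57/W (v(W) = -4 + (-57/W + 32/56) = -4 + (-57/W + 32*(1/56)) = -4 + (-57/W + 4/7) = -4 + (4/7 - 57/W) = -24/7 - 57/W)
N = -8708/1917 ≈ -4.5425
U = 2009471/732755 (U = -11940*(-1/5804) - 5190*(-1/7575) = 2985/1451 + 346/505 = 2009471/732755 ≈ 2.7424)
(N + U) + v(-127) = (-8708/1917 + 2009471/732755) + (-24/7 - 57/(-127)) = -2528674633/1404691335 + (-24/7 - 57*(-1/127)) = -2528674633/1404691335 + (-24/7 + 57/127) = -2528674633/1404691335 - 2649/889 = -5969019095152/1248770596815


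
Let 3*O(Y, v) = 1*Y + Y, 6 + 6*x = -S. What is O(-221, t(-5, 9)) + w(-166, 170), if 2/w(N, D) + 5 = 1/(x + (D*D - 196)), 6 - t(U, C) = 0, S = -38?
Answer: -190858322/1291911 ≈ -147.73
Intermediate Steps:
t(U, C) = 6 (t(U, C) = 6 - 1*0 = 6 + 0 = 6)
x = 16/3 (x = -1 + (-1*(-38))/6 = -1 + (⅙)*38 = -1 + 19/3 = 16/3 ≈ 5.3333)
O(Y, v) = 2*Y/3 (O(Y, v) = (1*Y + Y)/3 = (Y + Y)/3 = (2*Y)/3 = 2*Y/3)
w(N, D) = 2/(-5 + 1/(-572/3 + D²)) (w(N, D) = 2/(-5 + 1/(16/3 + (D*D - 196))) = 2/(-5 + 1/(16/3 + (D² - 196))) = 2/(-5 + 1/(16/3 + (-196 + D²))) = 2/(-5 + 1/(-572/3 + D²)))
O(-221, t(-5, 9)) + w(-166, 170) = (⅔)*(-221) + 2*(572 - 3*170²)/(-2863 + 15*170²) = -442/3 + 2*(572 - 3*28900)/(-2863 + 15*28900) = -442/3 + 2*(572 - 86700)/(-2863 + 433500) = -442/3 + 2*(-86128)/430637 = -442/3 + 2*(1/430637)*(-86128) = -442/3 - 172256/430637 = -190858322/1291911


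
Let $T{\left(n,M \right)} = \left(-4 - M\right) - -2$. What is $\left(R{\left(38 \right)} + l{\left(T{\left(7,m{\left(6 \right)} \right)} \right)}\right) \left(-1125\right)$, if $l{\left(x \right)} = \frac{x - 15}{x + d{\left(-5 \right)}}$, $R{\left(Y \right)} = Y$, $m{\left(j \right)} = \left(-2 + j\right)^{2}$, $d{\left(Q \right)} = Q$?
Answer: $- \frac{1020375}{23} \approx -44364.0$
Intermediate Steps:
$T{\left(n,M \right)} = -2 - M$ ($T{\left(n,M \right)} = \left(-4 - M\right) + 2 = -2 - M$)
$l{\left(x \right)} = \frac{-15 + x}{-5 + x}$ ($l{\left(x \right)} = \frac{x - 15}{x - 5} = \frac{-15 + x}{-5 + x}$)
$\left(R{\left(38 \right)} + l{\left(T{\left(7,m{\left(6 \right)} \right)} \right)}\right) \left(-1125\right) = \left(38 + \frac{-15 - \left(2 + \left(-2 + 6\right)^{2}\right)}{-5 - \left(2 + \left(-2 + 6\right)^{2}\right)}\right) \left(-1125\right) = \left(38 + \frac{-15 - 18}{-5 - 18}\right) \left(-1125\right) = \left(38 + \frac{1}{-23} \left(-33\right)\right) \left(-1125\right) = \left(38 - - \frac{33}{23}\right) \left(-1125\right) = \left(38 + \frac{33}{23}\right) \left(-1125\right) = \frac{907}{23} \left(-1125\right) = - \frac{1020375}{23}$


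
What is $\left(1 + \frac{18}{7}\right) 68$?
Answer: $\frac{1700}{7} \approx 242.86$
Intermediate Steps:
$\left(1 + \frac{18}{7}\right) 68 = \frac{25}{7} \cdot 68 = \frac{1700}{7}$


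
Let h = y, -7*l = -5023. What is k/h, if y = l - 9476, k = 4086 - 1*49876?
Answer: 320530/61309 ≈ 5.2281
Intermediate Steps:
l = 5023/7 (l = -1/7*(-5023) = 5023/7 ≈ 717.57)
k = -45790 (k = 4086 - 49876 = -45790)
y = -61309/7 (y = 5023/7 - 9476 = -61309/7 ≈ -8758.4)
h = -61309/7 ≈ -8758.4
k/h = -45790/(-61309/7) = -45790*(-7/61309) = 320530/61309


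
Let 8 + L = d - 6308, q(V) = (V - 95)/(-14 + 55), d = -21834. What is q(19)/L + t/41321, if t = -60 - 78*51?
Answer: -2328658652/23845316075 ≈ -0.097657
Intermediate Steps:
q(V) = -95/41 + V/41 (q(V) = (-95 + V)/41 = (-95 + V)*(1/41) = -95/41 + V/41)
t = -4038 (t = -60 - 3978 = -4038)
L = -28150 (L = -8 + (-21834 - 6308) = -8 - 28142 = -28150)
q(19)/L + t/41321 = (-95/41 + (1/41)*19)/(-28150) - 4038/41321 = (-95/41 + 19/41)*(-1/28150) - 4038*1/41321 = -76/41*(-1/28150) - 4038/41321 = 38/577075 - 4038/41321 = -2328658652/23845316075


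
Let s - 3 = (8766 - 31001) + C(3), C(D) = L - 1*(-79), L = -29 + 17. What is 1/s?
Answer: -1/22165 ≈ -4.5116e-5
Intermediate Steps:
L = -12
C(D) = 67 (C(D) = -12 - 1*(-79) = -12 + 79 = 67)
s = -22165 (s = 3 + ((8766 - 31001) + 67) = 3 + (-22235 + 67) = 3 - 22168 = -22165)
1/s = 1/(-22165) = -1/22165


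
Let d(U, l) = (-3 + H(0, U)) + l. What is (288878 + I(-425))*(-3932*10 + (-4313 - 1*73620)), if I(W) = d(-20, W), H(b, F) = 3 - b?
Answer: -33821979609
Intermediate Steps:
d(U, l) = l (d(U, l) = (-3 + (3 - 1*0)) + l = (-3 + (3 + 0)) + l = (-3 + 3) + l = 0 + l = l)
I(W) = W
(288878 + I(-425))*(-3932*10 + (-4313 - 1*73620)) = (288878 - 425)*(-3932*10 + (-4313 - 1*73620)) = 288453*(-39320 + (-4313 - 73620)) = 288453*(-39320 - 77933) = 288453*(-117253) = -33821979609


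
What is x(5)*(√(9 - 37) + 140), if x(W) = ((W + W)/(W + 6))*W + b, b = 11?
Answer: 23940/11 + 342*I*√7/11 ≈ 2176.4 + 82.259*I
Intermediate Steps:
x(W) = 11 + 2*W²/(6 + W) (x(W) = ((W + W)/(W + 6))*W + 11 = ((2*W)/(6 + W))*W + 11 = (2*W/(6 + W))*W + 11 = 2*W²/(6 + W) + 11 = 11 + 2*W²/(6 + W))
x(5)*(√(9 - 37) + 140) = ((66 + 2*5² + 11*5)/(6 + 5))*(√(9 - 37) + 140) = ((66 + 2*25 + 55)/11)*(√(-28) + 140) = ((66 + 50 + 55)/11)*(2*I*√7 + 140) = ((1/11)*171)*(140 + 2*I*√7) = 171*(140 + 2*I*√7)/11 = 23940/11 + 342*I*√7/11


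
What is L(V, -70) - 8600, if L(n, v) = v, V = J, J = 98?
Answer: -8670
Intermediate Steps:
V = 98
L(V, -70) - 8600 = -70 - 8600 = -8670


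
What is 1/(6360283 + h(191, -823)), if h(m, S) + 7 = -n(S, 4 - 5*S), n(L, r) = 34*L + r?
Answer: 1/6384139 ≈ 1.5664e-7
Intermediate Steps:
n(L, r) = r + 34*L
h(m, S) = -11 - 29*S (h(m, S) = -7 - ((4 - 5*S) + 34*S) = -7 - (4 + 29*S) = -7 + (-4 - 29*S) = -11 - 29*S)
1/(6360283 + h(191, -823)) = 1/(6360283 + (-11 - 29*(-823))) = 1/(6360283 + (-11 + 23867)) = 1/(6360283 + 23856) = 1/6384139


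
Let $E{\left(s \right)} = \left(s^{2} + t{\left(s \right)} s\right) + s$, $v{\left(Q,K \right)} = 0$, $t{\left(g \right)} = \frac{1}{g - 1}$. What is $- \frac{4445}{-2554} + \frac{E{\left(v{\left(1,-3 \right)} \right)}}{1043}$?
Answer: $\frac{4445}{2554} \approx 1.7404$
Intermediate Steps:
$t{\left(g \right)} = \frac{1}{-1 + g}$
$E{\left(s \right)} = s + s^{2} + \frac{s}{-1 + s}$ ($E{\left(s \right)} = \left(s^{2} + \frac{s}{-1 + s}\right) + s = s + s^{2} + \frac{s}{-1 + s}$)
$- \frac{4445}{-2554} + \frac{E{\left(v{\left(1,-3 \right)} \right)}}{1043} = - \frac{4445}{-2554} + \frac{0^{3} \frac{1}{-1 + 0}}{1043} = \left(-4445\right) \left(- \frac{1}{2554}\right) + \frac{0}{-1} \cdot \frac{1}{1043} = \frac{4445}{2554} + 0 \left(-1\right) \frac{1}{1043} = \frac{4445}{2554} + 0 \cdot \frac{1}{1043} = \frac{4445}{2554} + 0 = \frac{4445}{2554}$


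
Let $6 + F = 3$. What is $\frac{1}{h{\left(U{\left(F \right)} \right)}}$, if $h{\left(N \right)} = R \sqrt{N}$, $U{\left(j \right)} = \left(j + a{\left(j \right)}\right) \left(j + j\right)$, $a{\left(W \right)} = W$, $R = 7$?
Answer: $\frac{1}{42} \approx 0.02381$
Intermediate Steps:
$F = -3$ ($F = -6 + 3 = -3$)
$U{\left(j \right)} = 4 j^{2}$ ($U{\left(j \right)} = \left(j + j\right) \left(j + j\right) = 2 j 2 j = 4 j^{2}$)
$h{\left(N \right)} = 7 \sqrt{N}$
$\frac{1}{h{\left(U{\left(F \right)} \right)}} = \frac{1}{7 \sqrt{4 \left(-3\right)^{2}}} = \frac{1}{7 \sqrt{4 \cdot 9}} = \frac{1}{7 \sqrt{36}} = \frac{1}{7 \cdot 6} = \frac{1}{42}$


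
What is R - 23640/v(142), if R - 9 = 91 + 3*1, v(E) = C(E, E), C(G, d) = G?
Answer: -4507/71 ≈ -63.479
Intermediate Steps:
v(E) = E
R = 103 (R = 9 + (91 + 3*1) = 9 + (91 + 3) = 9 + 94 = 103)
R - 23640/v(142) = 103 - 23640/142 = 103 - 23640*1/142 = 103 - 11820/71 = -4507/71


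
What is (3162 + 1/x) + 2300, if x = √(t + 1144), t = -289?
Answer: 5462 + √95/285 ≈ 5462.0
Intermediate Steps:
x = 3*√95 (x = √(-289 + 1144) = √855 = 3*√95 ≈ 29.240)
(3162 + 1/x) + 2300 = (3162 + 1/(3*√95)) + 2300 = (3162 + √95/285) + 2300 = 5462 + √95/285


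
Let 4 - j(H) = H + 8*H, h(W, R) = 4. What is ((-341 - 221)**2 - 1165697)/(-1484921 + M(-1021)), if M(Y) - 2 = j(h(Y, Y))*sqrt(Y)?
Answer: 1261962866907/2204985482065 - 27195296*I*sqrt(1021)/2204985482065 ≈ 0.57232 - 0.0003941*I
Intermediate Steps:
j(H) = 4 - 9*H (j(H) = 4 - (H + 8*H) = 4 - 9*H)
M(Y) = 2 - 32*sqrt(Y) (M(Y) = 2 + (4 - 9*4)*sqrt(Y) = 2 + (4 - 36)*sqrt(Y) = 2 - 32*sqrt(Y))
((-341 - 221)**2 - 1165697)/(-1484921 + M(-1021)) = ((-341 - 221)**2 - 1165697)/(-1484921 + (2 - 32*I*sqrt(1021))) = ((-562)**2 - 1165697)/(-1484921 + (2 - 32*I*sqrt(1021))) = (315844 - 1165697)/(-1484921 + (2 - 32*I*sqrt(1021))) = -849853/(-1484919 - 32*I*sqrt(1021))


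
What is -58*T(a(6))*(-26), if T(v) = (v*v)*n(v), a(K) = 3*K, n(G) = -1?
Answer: -488592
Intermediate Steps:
T(v) = -v² (T(v) = (v*v)*(-1) = v²*(-1) = -v²)
-58*T(a(6))*(-26) = -(-58)*(3*6)²*(-26) = -(-58)*18²*(-26) = -(-58)*324*(-26) = -58*(-324)*(-26) = 18792*(-26) = -488592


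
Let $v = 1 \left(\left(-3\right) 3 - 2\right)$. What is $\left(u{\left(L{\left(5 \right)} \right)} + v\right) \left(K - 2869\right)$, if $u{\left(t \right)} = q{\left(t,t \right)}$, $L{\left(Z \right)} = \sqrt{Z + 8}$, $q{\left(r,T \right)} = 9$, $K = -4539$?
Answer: $14816$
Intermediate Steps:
$L{\left(Z \right)} = \sqrt{8 + Z}$
$u{\left(t \right)} = 9$
$v = -11$ ($v = 1 \left(-9 - 2\right) = 1 \left(-11\right) = -11$)
$\left(u{\left(L{\left(5 \right)} \right)} + v\right) \left(K - 2869\right) = \left(9 - 11\right) \left(-4539 - 2869\right) = \left(-2\right) \left(-7408\right) = 14816$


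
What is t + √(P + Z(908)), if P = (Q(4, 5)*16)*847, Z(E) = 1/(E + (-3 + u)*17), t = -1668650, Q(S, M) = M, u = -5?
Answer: -1668650 + √10095969153/386 ≈ -1.6684e+6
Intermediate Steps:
Z(E) = 1/(-136 + E) (Z(E) = 1/(E + (-3 - 5)*17) = 1/(E - 8*17) = 1/(E - 136) = 1/(-136 + E))
P = 67760 (P = (5*16)*847 = 80*847 = 67760)
t + √(P + Z(908)) = -1668650 + √(67760 + 1/(-136 + 908)) = -1668650 + √(67760 + 1/772) = -1668650 + √(52310721/772) = -1668650 + √10095969153/386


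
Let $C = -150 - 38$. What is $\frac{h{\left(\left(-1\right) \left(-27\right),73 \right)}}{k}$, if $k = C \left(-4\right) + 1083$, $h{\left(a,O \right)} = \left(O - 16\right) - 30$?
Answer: $\frac{27}{1835} \approx 0.014714$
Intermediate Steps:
$C = -188$
$h{\left(a,O \right)} = -46 + O$ ($h{\left(a,O \right)} = \left(-16 + O\right) - 30 = -46 + O$)
$k = 1835$ ($k = \left(-188\right) \left(-4\right) + 1083 = 752 + 1083 = 1835$)
$\frac{h{\left(\left(-1\right) \left(-27\right),73 \right)}}{k} = \frac{-46 + 73}{1835} = 27 \cdot \frac{1}{1835} = \frac{27}{1835}$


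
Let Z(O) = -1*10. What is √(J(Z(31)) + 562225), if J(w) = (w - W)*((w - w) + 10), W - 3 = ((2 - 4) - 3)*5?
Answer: √562345 ≈ 749.90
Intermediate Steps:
W = -22 (W = 3 + ((2 - 4) - 3)*5 = 3 + (-2 - 3)*5 = 3 - 5*5 = 3 - 25 = -22)
Z(O) = -10
J(w) = 220 + 10*w (J(w) = (w - 1*(-22))*((w - w) + 10) = (w + 22)*(0 + 10) = (22 + w)*10 = 220 + 10*w)
√(J(Z(31)) + 562225) = √((220 + 10*(-10)) + 562225) = √((220 - 100) + 562225) = √(120 + 562225) = √562345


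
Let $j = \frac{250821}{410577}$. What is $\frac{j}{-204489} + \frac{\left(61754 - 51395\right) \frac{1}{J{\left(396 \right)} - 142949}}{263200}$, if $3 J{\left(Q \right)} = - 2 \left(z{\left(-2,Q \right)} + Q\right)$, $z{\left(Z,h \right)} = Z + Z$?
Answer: $- \frac{3441303916393109}{1054881203892964946400} \approx -3.2623 \cdot 10^{-6}$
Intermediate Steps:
$z{\left(Z,h \right)} = 2 Z$
$J{\left(Q \right)} = \frac{8}{3} - \frac{2 Q}{3}$ ($J{\left(Q \right)} = \frac{\left(-2\right) \left(2 \left(-2\right) + Q\right)}{3} = \frac{\left(-2\right) \left(-4 + Q\right)}{3} = \frac{8 - 2 Q}{3} = \frac{8}{3} - \frac{2 Q}{3}$)
$j = \frac{83607}{136859}$ ($j = 250821 \cdot \frac{1}{410577} = \frac{83607}{136859} \approx 0.6109$)
$\frac{j}{-204489} + \frac{\left(61754 - 51395\right) \frac{1}{J{\left(396 \right)} - 142949}}{263200} = \frac{83607}{136859 \left(-204489\right)} + \frac{\left(61754 - 51395\right) \frac{1}{\left(\frac{8}{3} - 264\right) - 142949}}{263200} = \frac{83607}{136859} \left(- \frac{1}{204489}\right) + \frac{10359}{\left(\frac{8}{3} - 264\right) - 142949} \cdot \frac{1}{263200} = - \frac{27869}{9328720017} + \frac{10359}{- \frac{784}{3} - 142949} \cdot \frac{1}{263200} = - \frac{27869}{9328720017} + \frac{10359}{- \frac{429631}{3}} \cdot \frac{1}{263200} = - \frac{27869}{9328720017} + 10359 \left(- \frac{3}{429631}\right) \frac{1}{263200} = - \frac{27869}{9328720017} - \frac{31077}{113078879200} = - \frac{3441303916393109}{1054881203892964946400}$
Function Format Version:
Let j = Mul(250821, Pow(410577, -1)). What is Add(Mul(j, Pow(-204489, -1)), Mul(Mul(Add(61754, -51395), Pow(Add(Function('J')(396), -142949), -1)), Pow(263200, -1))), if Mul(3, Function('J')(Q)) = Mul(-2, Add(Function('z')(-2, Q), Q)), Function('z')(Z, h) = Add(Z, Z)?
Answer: Rational(-3441303916393109, 1054881203892964946400) ≈ -3.2623e-6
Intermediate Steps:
Function('z')(Z, h) = Mul(2, Z)
Function('J')(Q) = Add(Rational(8, 3), Mul(Rational(-2, 3), Q)) (Function('J')(Q) = Mul(Rational(1, 3), Mul(-2, Add(Mul(2, -2), Q))) = Mul(Rational(1, 3), Mul(-2, Add(-4, Q))) = Mul(Rational(1, 3), Add(8, Mul(-2, Q))) = Add(Rational(8, 3), Mul(Rational(-2, 3), Q)))
j = Rational(83607, 136859) (j = Mul(250821, Rational(1, 410577)) = Rational(83607, 136859) ≈ 0.61090)
Add(Mul(j, Pow(-204489, -1)), Mul(Mul(Add(61754, -51395), Pow(Add(Function('J')(396), -142949), -1)), Pow(263200, -1))) = Add(Mul(Rational(83607, 136859), Pow(-204489, -1)), Mul(Mul(Add(61754, -51395), Pow(Add(Add(Rational(8, 3), Mul(Rational(-2, 3), 396)), -142949), -1)), Pow(263200, -1))) = Add(Mul(Rational(83607, 136859), Rational(-1, 204489)), Mul(Mul(10359, Pow(Add(Add(Rational(8, 3), -264), -142949), -1)), Rational(1, 263200))) = Add(Rational(-27869, 9328720017), Mul(Mul(10359, Pow(Add(Rational(-784, 3), -142949), -1)), Rational(1, 263200))) = Add(Rational(-27869, 9328720017), Mul(Mul(10359, Pow(Rational(-429631, 3), -1)), Rational(1, 263200))) = Add(Rational(-27869, 9328720017), Mul(Mul(10359, Rational(-3, 429631)), Rational(1, 263200))) = Add(Rational(-27869, 9328720017), Mul(Rational(-31077, 429631), Rational(1, 263200))) = Add(Rational(-27869, 9328720017), Rational(-31077, 113078879200)) = Rational(-3441303916393109, 1054881203892964946400)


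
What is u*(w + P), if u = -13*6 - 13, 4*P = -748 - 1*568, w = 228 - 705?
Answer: 73346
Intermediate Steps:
w = -477
P = -329 (P = (-748 - 1*568)/4 = (-748 - 568)/4 = (¼)*(-1316) = -329)
u = -91 (u = -78 - 13 = -91)
u*(w + P) = -91*(-477 - 329) = -91*(-806) = 73346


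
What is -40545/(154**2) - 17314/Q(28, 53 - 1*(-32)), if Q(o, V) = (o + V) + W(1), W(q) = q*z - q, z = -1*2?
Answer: -18867217/118580 ≈ -159.11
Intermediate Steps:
z = -2
W(q) = -3*q (W(q) = q*(-2) - q = -2*q - q = -3*q)
Q(o, V) = -3 + V + o (Q(o, V) = (o + V) - 3*1 = (V + o) - 3 = -3 + V + o)
-40545/(154**2) - 17314/Q(28, 53 - 1*(-32)) = -40545/(154**2) - 17314/(-3 + (53 - 1*(-32)) + 28) = -40545/23716 - 17314/(-3 + (53 + 32) + 28) = -40545*1/23716 - 17314/(-3 + 85 + 28) = -40545/23716 - 17314/110 = -40545/23716 - 17314*1/110 = -40545/23716 - 787/5 = -18867217/118580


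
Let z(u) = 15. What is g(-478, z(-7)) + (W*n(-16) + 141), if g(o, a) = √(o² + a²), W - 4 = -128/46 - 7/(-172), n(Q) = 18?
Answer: 323691/1978 + √228709 ≈ 641.88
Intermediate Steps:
W = 4977/3956 (W = 4 + (-128/46 - 7/(-172)) = 4 + (-128*1/46 - 7*(-1/172)) = 4 + (-64/23 + 7/172) = 4 - 10847/3956 = 4977/3956 ≈ 1.2581)
g(o, a) = √(a² + o²)
g(-478, z(-7)) + (W*n(-16) + 141) = √(15² + (-478)²) + ((4977/3956)*18 + 141) = √(225 + 228484) + (44793/1978 + 141) = √228709 + 323691/1978 = 323691/1978 + √228709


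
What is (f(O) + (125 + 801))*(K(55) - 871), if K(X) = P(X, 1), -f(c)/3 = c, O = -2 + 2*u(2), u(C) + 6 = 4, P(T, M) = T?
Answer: -770304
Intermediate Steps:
u(C) = -2 (u(C) = -6 + 4 = -2)
O = -6 (O = -2 + 2*(-2) = -2 - 4 = -6)
f(c) = -3*c
K(X) = X
(f(O) + (125 + 801))*(K(55) - 871) = (-3*(-6) + (125 + 801))*(55 - 871) = (18 + 926)*(-816) = 944*(-816) = -770304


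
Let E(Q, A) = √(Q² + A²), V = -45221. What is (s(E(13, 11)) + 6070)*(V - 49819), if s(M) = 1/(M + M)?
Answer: -576892800 - 4752*√290/29 ≈ -5.7690e+8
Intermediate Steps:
E(Q, A) = √(A² + Q²)
s(M) = 1/(2*M)
(s(E(13, 11)) + 6070)*(V - 49819) = (1/(2*(√(11² + 13²))) + 6070)*(-45221 - 49819) = (1/(2*(√(121 + 169))) + 6070)*(-95040) = (1/(2*(√290)) + 6070)*(-95040) = ((√290/290)/2 + 6070)*(-95040) = (√290/580 + 6070)*(-95040) = (6070 + √290/580)*(-95040) = -576892800 - 4752*√290/29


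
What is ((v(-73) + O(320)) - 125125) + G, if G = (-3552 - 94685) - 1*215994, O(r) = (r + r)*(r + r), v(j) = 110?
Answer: -29646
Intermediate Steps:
O(r) = 4*r² (O(r) = (2*r)*(2*r) = 4*r²)
G = -314231 (G = -98237 - 215994 = -314231)
((v(-73) + O(320)) - 125125) + G = ((110 + 4*320²) - 125125) - 314231 = ((110 + 4*102400) - 125125) - 314231 = ((110 + 409600) - 125125) - 314231 = (409710 - 125125) - 314231 = 284585 - 314231 = -29646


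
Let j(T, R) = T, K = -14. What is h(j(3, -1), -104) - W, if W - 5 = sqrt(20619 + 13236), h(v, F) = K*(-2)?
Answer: 23 - sqrt(33855) ≈ -161.00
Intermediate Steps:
h(v, F) = 28 (h(v, F) = -14*(-2) = 28)
W = 5 + sqrt(33855) (W = 5 + sqrt(20619 + 13236) = 5 + sqrt(33855) ≈ 189.00)
h(j(3, -1), -104) - W = 28 - (5 + sqrt(33855)) = 28 + (-5 - sqrt(33855)) = 23 - sqrt(33855)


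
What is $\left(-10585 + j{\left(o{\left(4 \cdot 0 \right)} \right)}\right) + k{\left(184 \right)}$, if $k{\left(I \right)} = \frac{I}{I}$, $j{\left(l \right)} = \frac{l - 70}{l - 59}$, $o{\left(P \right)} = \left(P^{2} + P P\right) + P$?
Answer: $- \frac{624386}{59} \approx -10583.0$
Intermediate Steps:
$o{\left(P \right)} = P + 2 P^{2}$ ($o{\left(P \right)} = \left(P^{2} + P^{2}\right) + P = 2 P^{2} + P = P + 2 P^{2}$)
$j{\left(l \right)} = \frac{-70 + l}{-59 + l}$
$k{\left(I \right)} = 1$
$\left(-10585 + j{\left(o{\left(4 \cdot 0 \right)} \right)}\right) + k{\left(184 \right)} = \left(-10585 + \frac{-70 + 4 \cdot 0 \left(1 + 2 \cdot 4 \cdot 0\right)}{-59 + 4 \cdot 0 \left(1 + 2 \cdot 4 \cdot 0\right)}\right) + 1 = \left(-10585 + \frac{-70 + 0 \left(1 + 2 \cdot 0\right)}{-59 + 0 \left(1 + 2 \cdot 0\right)}\right) + 1 = \left(-10585 + \frac{-70 + 0 \left(1 + 0\right)}{-59 + 0 \left(1 + 0\right)}\right) + 1 = \left(-10585 + \frac{-70 + 0 \cdot 1}{-59 + 0 \cdot 1}\right) + 1 = \left(-10585 + \frac{-70 + 0}{-59 + 0}\right) + 1 = \left(-10585 + \frac{1}{-59} \left(-70\right)\right) + 1 = \left(-10585 - - \frac{70}{59}\right) + 1 = \left(-10585 + \frac{70}{59}\right) + 1 = - \frac{624445}{59} + 1 = - \frac{624386}{59}$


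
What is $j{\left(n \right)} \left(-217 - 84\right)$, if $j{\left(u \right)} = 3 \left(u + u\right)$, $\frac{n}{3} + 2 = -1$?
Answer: $16254$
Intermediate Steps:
$n = -9$ ($n = -6 + 3 \left(-1\right) = -6 - 3 = -9$)
$j{\left(u \right)} = 6 u$ ($j{\left(u \right)} = 3 \cdot 2 u = 6 u$)
$j{\left(n \right)} \left(-217 - 84\right) = 6 \left(-9\right) \left(-217 - 84\right) = \left(-54\right) \left(-301\right) = 16254$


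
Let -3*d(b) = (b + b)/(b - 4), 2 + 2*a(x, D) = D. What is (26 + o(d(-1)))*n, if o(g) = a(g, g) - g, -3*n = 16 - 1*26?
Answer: 752/9 ≈ 83.556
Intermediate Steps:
a(x, D) = -1 + D/2
n = 10/3 (n = -(16 - 1*26)/3 = -(16 - 26)/3 = -⅓*(-10) = 10/3 ≈ 3.3333)
d(b) = -2*b/(3*(-4 + b)) (d(b) = -(b + b)/(3*(b - 4)) = -2*b/(3*(-4 + b)))
o(g) = -1 - g/2 (o(g) = (-1 + g/2) - g = -1 - g/2)
(26 + o(d(-1)))*n = (26 + (-1 - (-1)*(-1)/(-12 + 3*(-1))))*(10/3) = (26 + (-1 - (-1)*(-1)/(-12 - 3)))*(10/3) = (26 + (-1 - (-1)*(-1)/(-15)))*(10/3) = (26 + (-1 - (-1)*(-1)*(-1)/15))*(10/3) = (26 + (-1 - ½*(-2/15)))*(10/3) = (26 + (-1 + 1/15))*(10/3) = (26 - 14/15)*(10/3) = (376/15)*(10/3) = 752/9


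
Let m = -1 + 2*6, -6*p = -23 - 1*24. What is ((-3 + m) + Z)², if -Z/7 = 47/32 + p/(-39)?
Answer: 10738729/14017536 ≈ 0.76609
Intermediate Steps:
p = 47/6 (p = -(-23 - 1*24)/6 = -(-23 - 24)/6 = -⅙*(-47) = 47/6 ≈ 7.8333)
m = 11 (m = -1 + 12 = 11)
Z = -33229/3744 (Z = -7*(47/32 + (47/6)/(-39)) = -7*(47*(1/32) + (47/6)*(-1/39)) = -7*(47/32 - 47/234) = -7*4747/3744 = -33229/3744 ≈ -8.8753)
((-3 + m) + Z)² = ((-3 + 11) - 33229/3744)² = (8 - 33229/3744)² = (-3277/3744)² = 10738729/14017536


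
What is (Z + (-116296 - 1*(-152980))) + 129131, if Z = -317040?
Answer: -151225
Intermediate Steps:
(Z + (-116296 - 1*(-152980))) + 129131 = (-317040 + (-116296 - 1*(-152980))) + 129131 = (-317040 + (-116296 + 152980)) + 129131 = (-317040 + 36684) + 129131 = -280356 + 129131 = -151225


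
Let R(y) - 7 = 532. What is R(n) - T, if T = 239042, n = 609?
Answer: -238503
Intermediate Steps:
R(y) = 539 (R(y) = 7 + 532 = 539)
R(n) - T = 539 - 1*239042 = 539 - 239042 = -238503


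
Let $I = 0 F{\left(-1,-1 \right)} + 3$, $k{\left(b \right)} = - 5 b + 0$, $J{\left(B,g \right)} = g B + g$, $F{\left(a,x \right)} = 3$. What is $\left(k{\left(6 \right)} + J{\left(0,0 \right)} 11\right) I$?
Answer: $-90$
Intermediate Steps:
$J{\left(B,g \right)} = g + B g$ ($J{\left(B,g \right)} = B g + g = g + B g$)
$k{\left(b \right)} = - 5 b$
$I = 3$ ($I = 0 \cdot 3 + 3 = 0 + 3 = 3$)
$\left(k{\left(6 \right)} + J{\left(0,0 \right)} 11\right) I = \left(\left(-5\right) 6 + 0 \left(1 + 0\right) 11\right) 3 = \left(-30 + 0 \cdot 1 \cdot 11\right) 3 = \left(-30 + 0 \cdot 11\right) 3 = \left(-30 + 0\right) 3 = \left(-30\right) 3 = -90$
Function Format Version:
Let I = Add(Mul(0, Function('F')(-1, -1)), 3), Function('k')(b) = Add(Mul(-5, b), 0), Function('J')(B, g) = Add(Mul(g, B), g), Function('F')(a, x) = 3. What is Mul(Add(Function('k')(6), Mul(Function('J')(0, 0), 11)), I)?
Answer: -90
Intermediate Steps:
Function('J')(B, g) = Add(g, Mul(B, g)) (Function('J')(B, g) = Add(Mul(B, g), g) = Add(g, Mul(B, g)))
Function('k')(b) = Mul(-5, b)
I = 3 (I = Add(Mul(0, 3), 3) = Add(0, 3) = 3)
Mul(Add(Function('k')(6), Mul(Function('J')(0, 0), 11)), I) = Mul(Add(Mul(-5, 6), Mul(Mul(0, Add(1, 0)), 11)), 3) = Mul(Add(-30, Mul(Mul(0, 1), 11)), 3) = Mul(Add(-30, Mul(0, 11)), 3) = Mul(Add(-30, 0), 3) = Mul(-30, 3) = -90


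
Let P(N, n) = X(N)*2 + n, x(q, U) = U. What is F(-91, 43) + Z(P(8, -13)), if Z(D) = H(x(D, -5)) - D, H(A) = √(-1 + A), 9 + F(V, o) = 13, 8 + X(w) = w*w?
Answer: -95 + I*√6 ≈ -95.0 + 2.4495*I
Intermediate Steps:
X(w) = -8 + w² (X(w) = -8 + w*w = -8 + w²)
F(V, o) = 4 (F(V, o) = -9 + 13 = 4)
P(N, n) = -16 + n + 2*N² (P(N, n) = (-8 + N²)*2 + n = (-16 + 2*N²) + n = -16 + n + 2*N²)
Z(D) = -D + I*√6 (Z(D) = √(-1 - 5) - D = √(-6) - D = I*√6 - D = -D + I*√6)
F(-91, 43) + Z(P(8, -13)) = 4 + (-(-16 - 13 + 2*8²) + I*√6) = 4 + (-(-16 - 13 + 2*64) + I*√6) = 4 + (-(-16 - 13 + 128) + I*√6) = 4 + (-1*99 + I*√6) = 4 + (-99 + I*√6) = -95 + I*√6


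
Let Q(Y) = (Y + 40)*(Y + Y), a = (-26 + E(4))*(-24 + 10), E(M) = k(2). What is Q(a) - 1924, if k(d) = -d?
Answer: 336764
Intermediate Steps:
E(M) = -2 (E(M) = -1*2 = -2)
a = 392 (a = (-26 - 2)*(-24 + 10) = -28*(-14) = 392)
Q(Y) = 2*Y*(40 + Y) (Q(Y) = (40 + Y)*(2*Y) = 2*Y*(40 + Y))
Q(a) - 1924 = 2*392*(40 + 392) - 1924 = 2*392*432 - 1924 = 338688 - 1924 = 336764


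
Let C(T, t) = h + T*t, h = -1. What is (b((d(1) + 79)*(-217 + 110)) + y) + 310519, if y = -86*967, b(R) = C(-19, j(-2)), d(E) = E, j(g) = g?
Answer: 227394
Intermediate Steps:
C(T, t) = -1 + T*t
b(R) = 37 (b(R) = -1 - 19*(-2) = -1 + 38 = 37)
y = -83162
(b((d(1) + 79)*(-217 + 110)) + y) + 310519 = (37 - 83162) + 310519 = -83125 + 310519 = 227394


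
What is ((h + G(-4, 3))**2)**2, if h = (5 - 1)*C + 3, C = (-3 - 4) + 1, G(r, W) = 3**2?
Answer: 20736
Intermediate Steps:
G(r, W) = 9
C = -6 (C = -7 + 1 = -6)
h = -21 (h = (5 - 1)*(-6) + 3 = 4*(-6) + 3 = -24 + 3 = -21)
((h + G(-4, 3))**2)**2 = ((-21 + 9)**2)**2 = ((-12)**2)**2 = 144**2 = 20736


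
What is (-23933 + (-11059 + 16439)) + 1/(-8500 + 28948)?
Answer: -379371743/20448 ≈ -18553.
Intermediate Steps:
(-23933 + (-11059 + 16439)) + 1/(-8500 + 28948) = (-23933 + 5380) + 1/20448 = -18553 + 1/20448 = -379371743/20448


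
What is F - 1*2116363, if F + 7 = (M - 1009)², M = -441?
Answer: -13870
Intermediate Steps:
F = 2102493 (F = -7 + (-441 - 1009)² = -7 + (-1450)² = -7 + 2102500 = 2102493)
F - 1*2116363 = 2102493 - 1*2116363 = 2102493 - 2116363 = -13870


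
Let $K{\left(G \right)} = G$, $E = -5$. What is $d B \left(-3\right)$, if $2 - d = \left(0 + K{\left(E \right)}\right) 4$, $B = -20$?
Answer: $1320$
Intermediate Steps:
$d = 22$ ($d = 2 - \left(0 - 5\right) 4 = 2 - \left(-5\right) 4 = 2 - -20 = 2 + 20 = 22$)
$d B \left(-3\right) = 22 \left(-20\right) \left(-3\right) = \left(-440\right) \left(-3\right) = 1320$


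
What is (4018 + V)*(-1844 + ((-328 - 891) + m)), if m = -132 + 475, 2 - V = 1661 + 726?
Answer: -4441760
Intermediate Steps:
V = -2385 (V = 2 - (1661 + 726) = 2 - 1*2387 = 2 - 2387 = -2385)
m = 343
(4018 + V)*(-1844 + ((-328 - 891) + m)) = (4018 - 2385)*(-1844 + ((-328 - 891) + 343)) = 1633*(-1844 + (-1219 + 343)) = 1633*(-1844 - 876) = 1633*(-2720) = -4441760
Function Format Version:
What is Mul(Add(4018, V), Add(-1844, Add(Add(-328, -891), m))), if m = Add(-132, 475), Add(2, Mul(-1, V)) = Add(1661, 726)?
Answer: -4441760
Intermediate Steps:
V = -2385 (V = Add(2, Mul(-1, Add(1661, 726))) = Add(2, Mul(-1, 2387)) = Add(2, -2387) = -2385)
m = 343
Mul(Add(4018, V), Add(-1844, Add(Add(-328, -891), m))) = Mul(Add(4018, -2385), Add(-1844, Add(Add(-328, -891), 343))) = Mul(1633, Add(-1844, Add(-1219, 343))) = Mul(1633, Add(-1844, -876)) = Mul(1633, -2720) = -4441760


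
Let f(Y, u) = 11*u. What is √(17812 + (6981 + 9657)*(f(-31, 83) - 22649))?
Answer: 2*I*√90406439 ≈ 19016.0*I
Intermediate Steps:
√(17812 + (6981 + 9657)*(f(-31, 83) - 22649)) = √(17812 + (6981 + 9657)*(11*83 - 22649)) = √(17812 + 16638*(913 - 22649)) = √(17812 + 16638*(-21736)) = √(17812 - 361643568) = √(-361625756) = 2*I*√90406439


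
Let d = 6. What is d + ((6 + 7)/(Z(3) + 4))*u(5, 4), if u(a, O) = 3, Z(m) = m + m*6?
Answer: 189/25 ≈ 7.5600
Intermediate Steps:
Z(m) = 7*m (Z(m) = m + 6*m = 7*m)
d + ((6 + 7)/(Z(3) + 4))*u(5, 4) = 6 + ((6 + 7)/(7*3 + 4))*3 = 6 + (13/(21 + 4))*3 = 6 + (13/25)*3 = 6 + 39/25 = 189/25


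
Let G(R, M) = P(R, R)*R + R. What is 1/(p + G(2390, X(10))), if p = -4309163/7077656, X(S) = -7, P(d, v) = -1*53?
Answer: -7077656/879615396843 ≈ -8.0463e-6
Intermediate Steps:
P(d, v) = -53
G(R, M) = -52*R (G(R, M) = -53*R + R = -52*R)
p = -4309163/7077656 (p = -4309163*1/7077656 = -4309163/7077656 ≈ -0.60884)
1/(p + G(2390, X(10))) = 1/(-4309163/7077656 - 52*2390) = 1/(-4309163/7077656 - 124280) = 1/(-879615396843/7077656) = -7077656/879615396843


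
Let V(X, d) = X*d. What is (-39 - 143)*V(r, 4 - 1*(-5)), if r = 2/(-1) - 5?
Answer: 11466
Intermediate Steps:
r = -7 (r = -1*2 - 5 = -2 - 5 = -7)
(-39 - 143)*V(r, 4 - 1*(-5)) = (-39 - 143)*(-7*(4 - 1*(-5))) = -(-1274)*(4 + 5) = -(-1274)*9 = -182*(-63) = 11466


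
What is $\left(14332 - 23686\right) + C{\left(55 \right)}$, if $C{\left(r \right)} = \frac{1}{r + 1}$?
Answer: $- \frac{523823}{56} \approx -9354.0$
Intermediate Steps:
$C{\left(r \right)} = \frac{1}{1 + r}$
$\left(14332 - 23686\right) + C{\left(55 \right)} = \left(14332 - 23686\right) + \frac{1}{1 + 55} = -9354 + \frac{1}{56} = - \frac{523823}{56}$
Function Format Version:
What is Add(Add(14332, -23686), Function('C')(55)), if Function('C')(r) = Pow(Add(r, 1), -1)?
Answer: Rational(-523823, 56) ≈ -9354.0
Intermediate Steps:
Function('C')(r) = Pow(Add(1, r), -1)
Add(Add(14332, -23686), Function('C')(55)) = Add(Add(14332, -23686), Pow(Add(1, 55), -1)) = Add(-9354, Pow(56, -1)) = Add(-9354, Rational(1, 56)) = Rational(-523823, 56)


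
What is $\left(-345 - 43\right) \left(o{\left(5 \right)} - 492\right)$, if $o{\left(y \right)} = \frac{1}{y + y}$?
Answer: $\frac{954286}{5} \approx 1.9086 \cdot 10^{5}$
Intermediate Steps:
$o{\left(y \right)} = \frac{1}{2 y}$
$\left(-345 - 43\right) \left(o{\left(5 \right)} - 492\right) = \left(-345 - 43\right) \left(\frac{1}{2 \cdot 5} - 492\right) = - 388 \left(\frac{1}{2} \cdot \frac{1}{5} - 492\right) = - 388 \left(\frac{1}{10} - 492\right) = \left(-388\right) \left(- \frac{4919}{10}\right) = \frac{954286}{5}$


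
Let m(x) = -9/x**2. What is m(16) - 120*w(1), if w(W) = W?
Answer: -30729/256 ≈ -120.04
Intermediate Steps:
m(x) = -9/x**2
m(16) - 120*w(1) = -9/16**2 - 120*1 = -9*1/256 - 120 = -9/256 - 120 = -30729/256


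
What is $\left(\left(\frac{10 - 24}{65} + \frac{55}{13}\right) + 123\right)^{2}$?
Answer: $\frac{68161536}{4225} \approx 16133.0$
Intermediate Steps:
$\left(\left(\frac{10 - 24}{65} + \frac{55}{13}\right) + 123\right)^{2} = \left(\left(\left(-14\right) \frac{1}{65} + 55 \cdot \frac{1}{13}\right) + 123\right)^{2} = \left(\left(- \frac{14}{65} + \frac{55}{13}\right) + 123\right)^{2} = \left(\frac{261}{65} + 123\right)^{2} = \left(\frac{8256}{65}\right)^{2} = \frac{68161536}{4225}$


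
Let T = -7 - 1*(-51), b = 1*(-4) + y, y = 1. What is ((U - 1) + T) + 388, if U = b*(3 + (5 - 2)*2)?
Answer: 404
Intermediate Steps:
b = -3 (b = 1*(-4) + 1 = -4 + 1 = -3)
T = 44 (T = -7 + 51 = 44)
U = -27 (U = -3*(3 + (5 - 2)*2) = -3*(3 + 3*2) = -3*(3 + 6) = -3*9 = -27)
((U - 1) + T) + 388 = ((-27 - 1) + 44) + 388 = (-28 + 44) + 388 = 16 + 388 = 404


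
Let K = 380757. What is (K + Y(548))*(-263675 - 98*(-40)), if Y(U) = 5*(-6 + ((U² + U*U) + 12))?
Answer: -878965982385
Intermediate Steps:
Y(U) = 30 + 10*U² (Y(U) = 5*(-6 + ((U² + U²) + 12)) = 5*(-6 + (2*U² + 12)) = 5*(-6 + (12 + 2*U²)) = 5*(6 + 2*U²) = 30 + 10*U²)
(K + Y(548))*(-263675 - 98*(-40)) = (380757 + (30 + 10*548²))*(-263675 - 98*(-40)) = (380757 + (30 + 10*300304))*(-263675 + 3920) = (380757 + (30 + 3003040))*(-259755) = (380757 + 3003070)*(-259755) = 3383827*(-259755) = -878965982385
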